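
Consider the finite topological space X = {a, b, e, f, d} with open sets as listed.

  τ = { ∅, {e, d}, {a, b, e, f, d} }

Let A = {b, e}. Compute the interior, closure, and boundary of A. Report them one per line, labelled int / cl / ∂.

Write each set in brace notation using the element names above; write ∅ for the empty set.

opens ⊆ A: ∅; union → int = ∅
complement {a, f, d}; its interior ∅; cl(A) = X∖∅ = {a, b, e, f, d}
boundary = {a, b, e, f, d} ∖ ∅ = {a, b, e, f, d}

int(A) = ∅
cl(A)  = {a, b, e, f, d}
∂A     = {a, b, e, f, d}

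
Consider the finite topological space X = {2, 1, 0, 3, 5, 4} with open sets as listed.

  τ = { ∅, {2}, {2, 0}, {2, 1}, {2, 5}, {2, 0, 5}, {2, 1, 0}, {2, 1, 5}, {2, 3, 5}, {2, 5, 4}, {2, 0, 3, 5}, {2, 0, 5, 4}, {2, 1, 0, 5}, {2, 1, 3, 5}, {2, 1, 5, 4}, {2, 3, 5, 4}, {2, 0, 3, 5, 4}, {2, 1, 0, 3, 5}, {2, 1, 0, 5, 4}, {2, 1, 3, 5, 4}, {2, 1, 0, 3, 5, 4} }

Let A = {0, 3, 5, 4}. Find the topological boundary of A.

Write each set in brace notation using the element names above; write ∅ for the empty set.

{0, 3, 5, 4}

open subsets of A: ∅; so int(A) = ∅
closure: X∖int(X∖A) = X∖{2, 1} = {0, 3, 5, 4}
∂A = {0, 3, 5, 4} minus ∅ = {0, 3, 5, 4}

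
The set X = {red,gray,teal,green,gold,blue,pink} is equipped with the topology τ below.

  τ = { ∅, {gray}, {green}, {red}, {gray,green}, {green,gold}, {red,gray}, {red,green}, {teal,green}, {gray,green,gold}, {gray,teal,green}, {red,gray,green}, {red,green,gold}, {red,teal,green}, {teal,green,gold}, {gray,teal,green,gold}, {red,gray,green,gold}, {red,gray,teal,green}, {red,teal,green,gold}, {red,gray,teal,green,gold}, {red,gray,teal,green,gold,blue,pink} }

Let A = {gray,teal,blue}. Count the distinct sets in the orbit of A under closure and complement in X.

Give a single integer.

8

cl via duality: int({red,green,gold,pink}) = {red,green,gold}, so X∖{red,green,gold} = {gray,teal,blue,pink}
Write k for closure, c for complement:
  1. A     = {gray,teal,blue}
  2. kA    = {gray,teal,blue,pink}
  3. cA    = {red,green,gold,pink}
  4. ckA   = {red,green,gold}
  5. kcA   = {red,teal,green,gold,blue,pink}
  6. ckcA  = {gray}
  7. kckcA = {gray,blue,pink}
  8. ckckcA = {red,teal,green,gold}
applying k or c yields no new set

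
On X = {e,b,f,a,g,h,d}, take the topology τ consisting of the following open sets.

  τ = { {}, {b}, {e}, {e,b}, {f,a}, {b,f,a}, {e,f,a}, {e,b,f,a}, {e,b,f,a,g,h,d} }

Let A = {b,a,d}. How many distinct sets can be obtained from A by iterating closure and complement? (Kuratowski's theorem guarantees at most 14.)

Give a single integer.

10

cl via duality: int({e,f,g,h}) = {e}, so X∖{e} = {b,f,a,g,h,d}
Write k for closure, c for complement:
  1. A     = {b,a,d}
  2. kA    = {b,f,a,g,h,d}
  3. cA    = {e,f,g,h}
  4. ckA   = {e}
  5. kcA   = {e,f,a,g,h,d}
  6. kckA  = {e,g,h,d}
  7. ckcA  = {b}
  8. ckckA = {b,f,a}
  9. kckcA = {b,g,h,d}
  10. ckckcA = {e,f,a}
applying k or c yields no new set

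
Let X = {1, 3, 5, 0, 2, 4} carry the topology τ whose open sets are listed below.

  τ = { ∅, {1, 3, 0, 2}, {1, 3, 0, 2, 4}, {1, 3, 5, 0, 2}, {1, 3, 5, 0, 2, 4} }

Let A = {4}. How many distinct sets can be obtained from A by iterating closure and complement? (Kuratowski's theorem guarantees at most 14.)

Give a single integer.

4

complement {1, 3, 5, 0, 2}; its interior {1, 3, 5, 0, 2}; cl(A) = X∖{1, 3, 5, 0, 2} = {4}
With k = closure, c = complement:
  1. A     = {4}
  2. cA    = {1, 3, 5, 0, 2}
  3. kcA   = {1, 3, 5, 0, 2, 4}
  4. ckcA  = ∅
k, c of each give nothing new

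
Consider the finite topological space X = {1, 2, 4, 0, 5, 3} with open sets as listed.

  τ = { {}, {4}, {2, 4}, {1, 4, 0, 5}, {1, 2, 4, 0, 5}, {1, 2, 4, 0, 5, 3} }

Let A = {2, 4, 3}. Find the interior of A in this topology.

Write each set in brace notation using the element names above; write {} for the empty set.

interior: largest open inside A is {2, 4} (from {}, {4}, {2, 4})

{2, 4}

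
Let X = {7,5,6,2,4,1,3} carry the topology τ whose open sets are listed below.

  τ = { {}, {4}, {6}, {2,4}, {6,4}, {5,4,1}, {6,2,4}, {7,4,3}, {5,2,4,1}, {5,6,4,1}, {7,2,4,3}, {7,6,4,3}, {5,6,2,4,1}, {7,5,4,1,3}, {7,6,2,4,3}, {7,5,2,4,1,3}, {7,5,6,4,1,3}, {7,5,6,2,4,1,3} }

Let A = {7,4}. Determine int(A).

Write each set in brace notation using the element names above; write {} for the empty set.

{4}

U open, U⊆A: {}, {4}. int(A) = ⋃ = {4}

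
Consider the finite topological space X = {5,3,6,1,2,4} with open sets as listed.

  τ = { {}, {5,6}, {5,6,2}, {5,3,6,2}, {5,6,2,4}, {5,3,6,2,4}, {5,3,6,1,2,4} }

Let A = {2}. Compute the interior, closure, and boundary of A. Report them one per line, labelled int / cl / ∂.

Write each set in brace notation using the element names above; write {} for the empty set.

open subsets of A: {}; so int(A) = {}
closure: X∖int(X∖A) = X∖{5,6} = {3,1,2,4}
∂A = {3,1,2,4} minus {} = {3,1,2,4}

int(A) = {}
cl(A)  = {3,1,2,4}
∂A     = {3,1,2,4}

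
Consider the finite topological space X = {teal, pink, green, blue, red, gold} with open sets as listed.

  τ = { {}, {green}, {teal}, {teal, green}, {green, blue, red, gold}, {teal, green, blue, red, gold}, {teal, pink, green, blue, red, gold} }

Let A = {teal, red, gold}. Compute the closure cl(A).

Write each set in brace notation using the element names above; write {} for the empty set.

{teal, pink, blue, red, gold}

cl via duality: int({pink, green, blue}) = {green}, so X∖{green} = {teal, pink, blue, red, gold}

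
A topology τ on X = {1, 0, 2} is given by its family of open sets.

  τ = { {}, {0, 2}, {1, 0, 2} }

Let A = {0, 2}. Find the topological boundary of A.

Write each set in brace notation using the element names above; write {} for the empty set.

{1}

interior: largest open inside A is {0, 2} (from {}, {0, 2})
cl via duality: int({1}) = {}, so X∖{} = {1, 0, 2}
cl∖int = {1}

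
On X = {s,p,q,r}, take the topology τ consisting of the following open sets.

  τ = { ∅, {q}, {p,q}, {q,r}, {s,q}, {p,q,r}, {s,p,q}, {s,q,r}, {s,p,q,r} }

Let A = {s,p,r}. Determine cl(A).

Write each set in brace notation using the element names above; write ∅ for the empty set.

closure: X∖int(X∖A) = X∖{q} = {s,p,r}

{s,p,r}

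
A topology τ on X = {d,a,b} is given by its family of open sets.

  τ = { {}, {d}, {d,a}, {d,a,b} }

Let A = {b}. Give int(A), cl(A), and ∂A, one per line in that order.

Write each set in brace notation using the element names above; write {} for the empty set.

int(A) = {}
cl(A)  = {b}
∂A     = {b}

open subsets of A: {}; so int(A) = {}
closure: X∖int(X∖A) = X∖{d,a} = {b}
∂A = {b} minus {} = {b}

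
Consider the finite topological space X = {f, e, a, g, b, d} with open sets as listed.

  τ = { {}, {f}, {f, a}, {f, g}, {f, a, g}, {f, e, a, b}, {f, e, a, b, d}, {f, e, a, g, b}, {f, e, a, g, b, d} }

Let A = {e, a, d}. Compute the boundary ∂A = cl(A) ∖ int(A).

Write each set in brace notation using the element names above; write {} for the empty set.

{e, a, b, d}

U open, U⊆A: {}. int(A) = ⋃ = {}
X∖A={f, g, b}, int(X∖A)={f, g}, hence cl(A)={e, a, b, d}
∂A: remove int from cl → {e, a, b, d}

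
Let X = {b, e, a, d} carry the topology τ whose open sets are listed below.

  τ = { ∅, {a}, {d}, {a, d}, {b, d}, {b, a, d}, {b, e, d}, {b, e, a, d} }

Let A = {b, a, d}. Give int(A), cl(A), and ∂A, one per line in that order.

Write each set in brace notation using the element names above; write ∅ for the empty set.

int(A) = {b, a, d}
cl(A)  = {b, e, a, d}
∂A     = {e}

open subsets of A: ∅, {d}, {a}, {a, d}, {b, d}, {b, a, d}; so int(A) = {b, a, d}
closure: X∖int(X∖A) = X∖∅ = {b, e, a, d}
∂A = {b, e, a, d} minus {b, a, d} = {e}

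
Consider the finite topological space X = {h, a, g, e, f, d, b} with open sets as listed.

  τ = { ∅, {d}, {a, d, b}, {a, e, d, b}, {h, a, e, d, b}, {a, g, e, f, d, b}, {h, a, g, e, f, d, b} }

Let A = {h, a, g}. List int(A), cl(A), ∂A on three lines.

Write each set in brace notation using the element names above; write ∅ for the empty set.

int(A) = ∅
cl(A)  = {h, a, g, e, f, b}
∂A     = {h, a, g, e, f, b}

U open, U⊆A: ∅. int(A) = ⋃ = ∅
X∖A={e, f, d, b}, int(X∖A)={d}, hence cl(A)={h, a, g, e, f, b}
∂A: remove int from cl → {h, a, g, e, f, b}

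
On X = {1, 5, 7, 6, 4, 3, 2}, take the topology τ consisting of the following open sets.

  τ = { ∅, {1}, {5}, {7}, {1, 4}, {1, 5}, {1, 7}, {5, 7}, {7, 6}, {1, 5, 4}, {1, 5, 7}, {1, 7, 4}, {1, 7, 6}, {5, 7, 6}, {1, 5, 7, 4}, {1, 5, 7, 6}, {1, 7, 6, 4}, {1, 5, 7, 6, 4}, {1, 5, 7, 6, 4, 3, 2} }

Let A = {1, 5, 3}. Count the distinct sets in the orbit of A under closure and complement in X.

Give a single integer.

cl via duality: int({7, 6, 4, 2}) = {7, 6}, so X∖{7, 6} = {1, 5, 4, 3, 2}
Write k for closure, c for complement:
  1. A     = {1, 5, 3}
  2. kA    = {1, 5, 4, 3, 2}
  3. cA    = {7, 6, 4, 2}
  4. ckA   = {7, 6}
  5. kcA   = {7, 6, 4, 3, 2}
  6. kckA  = {7, 6, 3, 2}
  7. ckcA  = {1, 5}
  8. ckckA = {1, 5, 4}
applying k or c yields no new set

8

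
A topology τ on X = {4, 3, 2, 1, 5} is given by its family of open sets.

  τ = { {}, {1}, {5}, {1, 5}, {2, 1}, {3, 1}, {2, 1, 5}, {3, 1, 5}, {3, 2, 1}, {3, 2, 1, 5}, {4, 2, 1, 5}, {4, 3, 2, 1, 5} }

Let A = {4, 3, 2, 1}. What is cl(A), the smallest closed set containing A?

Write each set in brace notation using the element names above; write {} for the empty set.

complement {5}; its interior {5}; cl(A) = X∖{5} = {4, 3, 2, 1}

{4, 3, 2, 1}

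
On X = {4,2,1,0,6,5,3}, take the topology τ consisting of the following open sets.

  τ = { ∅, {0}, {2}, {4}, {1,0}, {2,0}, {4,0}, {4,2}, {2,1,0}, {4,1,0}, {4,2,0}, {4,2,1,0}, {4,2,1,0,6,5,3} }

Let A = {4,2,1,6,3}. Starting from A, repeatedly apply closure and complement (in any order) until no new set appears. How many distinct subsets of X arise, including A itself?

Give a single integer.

cl via duality: int({0,5}) = {0}, so X∖{0} = {4,2,1,6,5,3}
Write k for closure, c for complement:
  1. A     = {4,2,1,6,3}
  2. kA    = {4,2,1,6,5,3}
  3. cA    = {0,5}
  4. ckA   = {0}
  5. kcA   = {1,0,6,5,3}
  6. ckcA  = {4,2}
  7. kckcA = {4,2,6,5,3}
  8. ckckcA = {1,0}
applying k or c yields no new set

8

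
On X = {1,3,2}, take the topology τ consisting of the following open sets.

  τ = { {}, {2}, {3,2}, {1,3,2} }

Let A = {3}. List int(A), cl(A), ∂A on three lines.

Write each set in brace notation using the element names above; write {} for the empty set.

int(A) = {}
cl(A)  = {1,3}
∂A     = {1,3}

interior: largest open inside A is {} (from {})
cl via duality: int({1,2}) = {2}, so X∖{2} = {1,3}
cl∖int = {1,3}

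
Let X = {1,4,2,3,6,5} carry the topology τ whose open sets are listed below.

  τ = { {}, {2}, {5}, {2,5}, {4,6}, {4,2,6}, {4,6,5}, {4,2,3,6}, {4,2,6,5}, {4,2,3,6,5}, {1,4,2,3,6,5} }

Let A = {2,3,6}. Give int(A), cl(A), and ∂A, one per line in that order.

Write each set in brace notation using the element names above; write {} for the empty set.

opens ⊆ A: {}, {2}; union → int = {2}
complement {1,4,5}; its interior {5}; cl(A) = X∖{5} = {1,4,2,3,6}
boundary = {1,4,2,3,6} ∖ {2} = {1,4,3,6}

int(A) = {2}
cl(A)  = {1,4,2,3,6}
∂A     = {1,4,3,6}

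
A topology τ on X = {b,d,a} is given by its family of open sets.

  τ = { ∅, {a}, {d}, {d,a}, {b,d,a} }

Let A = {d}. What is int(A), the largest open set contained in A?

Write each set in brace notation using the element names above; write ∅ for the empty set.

open subsets of A: ∅, {d}; so int(A) = {d}

{d}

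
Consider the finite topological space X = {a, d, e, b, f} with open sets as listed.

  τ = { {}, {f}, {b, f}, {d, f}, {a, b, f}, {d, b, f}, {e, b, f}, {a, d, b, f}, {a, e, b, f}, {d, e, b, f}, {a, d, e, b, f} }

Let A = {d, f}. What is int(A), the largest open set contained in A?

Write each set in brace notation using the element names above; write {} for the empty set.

{d, f}

interior: largest open inside A is {d, f} (from {}, {f}, {d, f})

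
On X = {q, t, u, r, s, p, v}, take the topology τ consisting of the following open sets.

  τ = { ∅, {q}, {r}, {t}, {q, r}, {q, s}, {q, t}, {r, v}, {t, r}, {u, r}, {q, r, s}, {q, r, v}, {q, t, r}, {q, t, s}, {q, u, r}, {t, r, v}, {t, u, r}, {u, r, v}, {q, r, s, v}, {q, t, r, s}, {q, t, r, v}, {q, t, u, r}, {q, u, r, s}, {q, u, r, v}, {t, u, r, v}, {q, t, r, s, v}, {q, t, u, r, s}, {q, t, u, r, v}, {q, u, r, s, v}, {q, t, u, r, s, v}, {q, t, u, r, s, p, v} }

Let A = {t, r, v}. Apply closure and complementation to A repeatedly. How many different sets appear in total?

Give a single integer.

cl via duality: int({q, u, s, p}) = {q, s}, so X∖{q, s} = {t, u, r, p, v}
Write k for closure, c for complement:
  1. A     = {t, r, v}
  2. kA    = {t, u, r, p, v}
  3. cA    = {q, u, s, p}
  4. ckA   = {q, s}
  5. kckA  = {q, s, p}
  6. ckckA = {t, u, r, v}
applying k or c yields no new set

6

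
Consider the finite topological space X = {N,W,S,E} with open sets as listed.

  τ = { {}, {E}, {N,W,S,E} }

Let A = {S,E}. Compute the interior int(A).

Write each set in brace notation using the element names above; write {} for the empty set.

{E}

U open, U⊆A: {}, {E}. int(A) = ⋃ = {E}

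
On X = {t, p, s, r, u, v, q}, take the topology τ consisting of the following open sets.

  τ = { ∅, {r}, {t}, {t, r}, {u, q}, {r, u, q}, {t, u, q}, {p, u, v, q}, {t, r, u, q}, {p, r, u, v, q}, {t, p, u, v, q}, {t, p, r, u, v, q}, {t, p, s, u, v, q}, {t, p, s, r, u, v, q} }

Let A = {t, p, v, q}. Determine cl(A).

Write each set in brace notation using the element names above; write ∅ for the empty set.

X∖A={s, r, u}, int(X∖A)={r}, hence cl(A)={t, p, s, u, v, q}

{t, p, s, u, v, q}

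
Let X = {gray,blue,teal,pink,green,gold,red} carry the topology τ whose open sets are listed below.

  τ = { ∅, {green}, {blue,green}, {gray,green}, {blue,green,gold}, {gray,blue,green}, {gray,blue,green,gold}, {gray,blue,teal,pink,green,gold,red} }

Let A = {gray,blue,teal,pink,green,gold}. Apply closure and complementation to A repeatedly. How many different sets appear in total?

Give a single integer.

6

complement {red}; its interior ∅; cl(A) = X∖∅ = {gray,blue,teal,pink,green,gold,red}
With k = closure, c = complement:
  1. A     = {gray,blue,teal,pink,green,gold}
  2. kA    = {gray,blue,teal,pink,green,gold,red}
  3. cA    = {red}
  4. ckA   = ∅
  5. kcA   = {teal,pink,red}
  6. ckcA  = {gray,blue,green,gold}
k, c of each give nothing new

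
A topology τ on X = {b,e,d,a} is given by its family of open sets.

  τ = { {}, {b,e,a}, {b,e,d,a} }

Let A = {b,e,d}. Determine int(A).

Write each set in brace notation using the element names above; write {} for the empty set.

{}

opens ⊆ A: {}; union → int = {}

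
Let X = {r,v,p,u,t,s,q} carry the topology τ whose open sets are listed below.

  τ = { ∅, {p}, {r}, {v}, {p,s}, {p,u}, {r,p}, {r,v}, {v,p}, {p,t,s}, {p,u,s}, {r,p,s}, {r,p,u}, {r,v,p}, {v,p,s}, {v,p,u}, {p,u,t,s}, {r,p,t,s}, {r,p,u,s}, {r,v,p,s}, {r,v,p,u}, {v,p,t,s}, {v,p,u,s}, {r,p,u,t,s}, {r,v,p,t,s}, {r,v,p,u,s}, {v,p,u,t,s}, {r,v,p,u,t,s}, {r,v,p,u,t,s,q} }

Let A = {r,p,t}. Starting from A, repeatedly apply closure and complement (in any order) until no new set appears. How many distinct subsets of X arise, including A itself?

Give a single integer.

cl via duality: int({v,u,s,q}) = {v}, so X∖{v} = {r,p,u,t,s,q}
Write k for closure, c for complement:
  1. A     = {r,p,t}
  2. kA    = {r,p,u,t,s,q}
  3. cA    = {v,u,s,q}
  4. ckA   = {v}
  5. kcA   = {v,u,t,s,q}
  6. kckA  = {v,q}
  7. ckcA  = {r,p}
  8. ckckA = {r,p,u,t,s}
applying k or c yields no new set

8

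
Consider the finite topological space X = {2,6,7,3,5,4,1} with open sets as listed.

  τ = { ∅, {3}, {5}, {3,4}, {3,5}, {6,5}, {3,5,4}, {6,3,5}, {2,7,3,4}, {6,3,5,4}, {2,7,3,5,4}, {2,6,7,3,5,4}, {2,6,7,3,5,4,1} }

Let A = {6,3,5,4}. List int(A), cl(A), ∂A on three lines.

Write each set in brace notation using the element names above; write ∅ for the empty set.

int(A) = {6,3,5,4}
cl(A)  = {2,6,7,3,5,4,1}
∂A     = {2,7,1}

opens ⊆ A: ∅, {5}, {3}, {3,4}, {6,5}, {3,5}, {6,3,5}, {3,5,4}, {6,3,5,4}; union → int = {6,3,5,4}
complement {2,7,1}; its interior ∅; cl(A) = X∖∅ = {2,6,7,3,5,4,1}
boundary = {2,6,7,3,5,4,1} ∖ {6,3,5,4} = {2,7,1}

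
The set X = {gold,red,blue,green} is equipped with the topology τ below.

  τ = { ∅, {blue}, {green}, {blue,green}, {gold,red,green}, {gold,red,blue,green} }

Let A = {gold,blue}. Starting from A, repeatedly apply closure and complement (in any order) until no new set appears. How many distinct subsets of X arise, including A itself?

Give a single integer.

6

closure: X∖int(X∖A) = X∖{green} = {gold,red,blue}
Let k=closure and c=complement:
  1. A     = {gold,blue}
  2. kA    = {gold,red,blue}
  3. cA    = {red,green}
  4. ckA   = {green}
  5. kcA   = {gold,red,green}
  6. ckcA  = {blue}
— saturated at 6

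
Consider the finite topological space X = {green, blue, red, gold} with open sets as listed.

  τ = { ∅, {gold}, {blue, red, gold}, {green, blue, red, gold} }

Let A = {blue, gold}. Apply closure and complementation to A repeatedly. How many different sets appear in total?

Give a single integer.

complement {green, red}; its interior ∅; cl(A) = X∖∅ = {green, blue, red, gold}
With k = closure, c = complement:
  1. A     = {blue, gold}
  2. kA    = {green, blue, red, gold}
  3. cA    = {green, red}
  4. ckA   = ∅
  5. kcA   = {green, blue, red}
  6. ckcA  = {gold}
k, c of each give nothing new

6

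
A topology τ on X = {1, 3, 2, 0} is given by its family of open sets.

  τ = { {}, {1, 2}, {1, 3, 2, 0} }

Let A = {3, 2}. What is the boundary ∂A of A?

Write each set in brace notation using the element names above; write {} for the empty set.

opens ⊆ A: {}; union → int = {}
complement {1, 0}; its interior {}; cl(A) = X∖{} = {1, 3, 2, 0}
boundary = {1, 3, 2, 0} ∖ {} = {1, 3, 2, 0}

{1, 3, 2, 0}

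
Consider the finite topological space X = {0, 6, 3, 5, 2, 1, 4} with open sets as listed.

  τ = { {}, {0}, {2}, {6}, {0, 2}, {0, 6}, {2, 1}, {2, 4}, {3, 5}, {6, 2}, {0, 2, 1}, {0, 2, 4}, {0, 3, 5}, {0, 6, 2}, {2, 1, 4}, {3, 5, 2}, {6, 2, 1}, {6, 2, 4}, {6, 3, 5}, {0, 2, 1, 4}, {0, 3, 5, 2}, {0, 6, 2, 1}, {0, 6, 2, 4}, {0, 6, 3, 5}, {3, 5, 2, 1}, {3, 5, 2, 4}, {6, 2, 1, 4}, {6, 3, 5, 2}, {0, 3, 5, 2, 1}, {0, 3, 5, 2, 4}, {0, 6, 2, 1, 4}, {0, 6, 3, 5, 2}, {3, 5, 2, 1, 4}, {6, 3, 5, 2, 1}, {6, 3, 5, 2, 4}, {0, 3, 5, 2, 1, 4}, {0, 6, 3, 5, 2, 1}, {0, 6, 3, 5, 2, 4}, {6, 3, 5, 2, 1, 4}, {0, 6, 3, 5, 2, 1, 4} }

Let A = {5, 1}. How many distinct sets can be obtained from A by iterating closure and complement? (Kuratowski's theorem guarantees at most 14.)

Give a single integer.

8

X∖A={0, 6, 3, 2, 4}, int(X∖A)={0, 6, 2, 4}, hence cl(A)={3, 5, 1}
Orbit (k=closure, c=complement):
  1. A     = {5, 1}
  2. kA    = {3, 5, 1}
  3. cA    = {0, 6, 3, 2, 4}
  4. ckA   = {0, 6, 2, 4}
  5. kcA   = {0, 6, 3, 5, 2, 1, 4}
  6. kckA  = {0, 6, 2, 1, 4}
  7. ckcA  = {}
  8. ckckA = {3, 5}
(closed under both — stop)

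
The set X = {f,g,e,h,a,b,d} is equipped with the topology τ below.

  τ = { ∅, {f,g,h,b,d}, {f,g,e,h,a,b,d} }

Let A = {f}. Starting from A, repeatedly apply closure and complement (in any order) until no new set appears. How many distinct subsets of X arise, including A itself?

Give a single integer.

closure: X∖int(X∖A) = X∖∅ = {f,g,e,h,a,b,d}
Let k=closure and c=complement:
  1. A     = {f}
  2. kA    = {f,g,e,h,a,b,d}
  3. cA    = {g,e,h,a,b,d}
  4. ckA   = ∅
— saturated at 4

4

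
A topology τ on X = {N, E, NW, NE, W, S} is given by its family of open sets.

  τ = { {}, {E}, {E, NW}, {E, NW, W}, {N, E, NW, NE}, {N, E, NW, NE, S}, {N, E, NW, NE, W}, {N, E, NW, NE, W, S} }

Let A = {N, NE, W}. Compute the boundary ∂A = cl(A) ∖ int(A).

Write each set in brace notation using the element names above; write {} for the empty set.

{N, NE, W, S}

U open, U⊆A: {}. int(A) = ⋃ = {}
X∖A={E, NW, S}, int(X∖A)={E, NW}, hence cl(A)={N, NE, W, S}
∂A: remove int from cl → {N, NE, W, S}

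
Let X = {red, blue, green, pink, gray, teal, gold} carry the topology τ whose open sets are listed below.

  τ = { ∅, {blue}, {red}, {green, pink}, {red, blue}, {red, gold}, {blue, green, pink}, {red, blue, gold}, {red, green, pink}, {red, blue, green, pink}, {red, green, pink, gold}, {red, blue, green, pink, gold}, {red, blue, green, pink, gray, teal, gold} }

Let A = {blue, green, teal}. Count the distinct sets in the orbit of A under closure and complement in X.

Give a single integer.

10

closure: X∖int(X∖A) = X∖{red, gold} = {blue, green, pink, gray, teal}
Let k=closure and c=complement:
  1. A     = {blue, green, teal}
  2. kA    = {blue, green, pink, gray, teal}
  3. cA    = {red, pink, gray, gold}
  4. ckA   = {red, gold}
  5. kcA   = {red, green, pink, gray, teal, gold}
  6. kckA  = {red, gray, teal, gold}
  7. ckcA  = {blue}
  8. ckckA = {blue, green, pink}
  9. kckcA = {blue, gray, teal}
  10. ckckcA = {red, green, pink, gold}
— saturated at 10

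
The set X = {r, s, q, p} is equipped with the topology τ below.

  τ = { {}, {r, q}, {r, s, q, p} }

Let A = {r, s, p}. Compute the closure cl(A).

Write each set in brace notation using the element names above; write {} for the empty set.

{r, s, q, p}

complement {q}; its interior {}; cl(A) = X∖{} = {r, s, q, p}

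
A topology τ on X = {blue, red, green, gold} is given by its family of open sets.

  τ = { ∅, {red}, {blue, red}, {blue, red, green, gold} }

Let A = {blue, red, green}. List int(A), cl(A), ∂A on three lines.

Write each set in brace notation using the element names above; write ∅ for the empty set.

int(A) = {blue, red}
cl(A)  = {blue, red, green, gold}
∂A     = {green, gold}

open subsets of A: ∅, {red}, {blue, red}; so int(A) = {blue, red}
closure: X∖int(X∖A) = X∖∅ = {blue, red, green, gold}
∂A = {blue, red, green, gold} minus {blue, red} = {green, gold}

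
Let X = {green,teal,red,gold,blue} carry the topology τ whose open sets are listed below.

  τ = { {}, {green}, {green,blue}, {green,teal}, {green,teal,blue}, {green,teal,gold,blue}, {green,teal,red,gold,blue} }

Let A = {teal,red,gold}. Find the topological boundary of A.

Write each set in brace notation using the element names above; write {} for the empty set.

{teal,red,gold}

interior: largest open inside A is {} (from {})
cl via duality: int({green,blue}) = {green,blue}, so X∖{green,blue} = {teal,red,gold}
cl∖int = {teal,red,gold}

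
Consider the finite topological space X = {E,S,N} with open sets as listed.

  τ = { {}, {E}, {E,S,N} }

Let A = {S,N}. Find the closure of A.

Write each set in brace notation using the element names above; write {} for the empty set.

closure: X∖int(X∖A) = X∖{E} = {S,N}

{S,N}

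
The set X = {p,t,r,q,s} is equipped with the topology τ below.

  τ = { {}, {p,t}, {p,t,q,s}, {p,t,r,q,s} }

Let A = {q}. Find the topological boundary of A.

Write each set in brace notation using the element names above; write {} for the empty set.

{r,q,s}

open subsets of A: {}; so int(A) = {}
closure: X∖int(X∖A) = X∖{p,t} = {r,q,s}
∂A = {r,q,s} minus {} = {r,q,s}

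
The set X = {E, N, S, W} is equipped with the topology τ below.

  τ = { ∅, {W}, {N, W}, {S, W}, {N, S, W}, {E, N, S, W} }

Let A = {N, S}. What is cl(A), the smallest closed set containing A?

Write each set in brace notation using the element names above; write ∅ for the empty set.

{E, N, S}

cl via duality: int({E, W}) = {W}, so X∖{W} = {E, N, S}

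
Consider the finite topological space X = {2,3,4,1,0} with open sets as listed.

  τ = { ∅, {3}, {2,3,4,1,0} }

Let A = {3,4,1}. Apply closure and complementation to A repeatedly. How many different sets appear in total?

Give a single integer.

6

cl via duality: int({2,0}) = ∅, so X∖∅ = {2,3,4,1,0}
Write k for closure, c for complement:
  1. A     = {3,4,1}
  2. kA    = {2,3,4,1,0}
  3. cA    = {2,0}
  4. ckA   = ∅
  5. kcA   = {2,4,1,0}
  6. ckcA  = {3}
applying k or c yields no new set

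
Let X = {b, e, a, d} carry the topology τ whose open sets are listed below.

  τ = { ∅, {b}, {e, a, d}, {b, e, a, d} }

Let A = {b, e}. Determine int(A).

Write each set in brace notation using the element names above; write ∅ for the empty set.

{b}

interior: largest open inside A is {b} (from ∅, {b})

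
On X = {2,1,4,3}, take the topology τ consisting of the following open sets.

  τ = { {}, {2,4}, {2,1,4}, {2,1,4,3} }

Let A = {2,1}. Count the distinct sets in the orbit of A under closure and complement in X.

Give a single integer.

4

closure: X∖int(X∖A) = X∖{} = {2,1,4,3}
Let k=closure and c=complement:
  1. A     = {2,1}
  2. kA    = {2,1,4,3}
  3. cA    = {4,3}
  4. ckA   = {}
— saturated at 4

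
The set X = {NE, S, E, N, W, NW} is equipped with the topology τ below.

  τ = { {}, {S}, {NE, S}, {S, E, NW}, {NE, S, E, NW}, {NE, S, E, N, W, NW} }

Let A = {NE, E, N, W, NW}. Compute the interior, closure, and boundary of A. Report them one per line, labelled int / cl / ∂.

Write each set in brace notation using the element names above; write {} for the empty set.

open subsets of A: {}; so int(A) = {}
closure: X∖int(X∖A) = X∖{S} = {NE, E, N, W, NW}
∂A = {NE, E, N, W, NW} minus {} = {NE, E, N, W, NW}

int(A) = {}
cl(A)  = {NE, E, N, W, NW}
∂A     = {NE, E, N, W, NW}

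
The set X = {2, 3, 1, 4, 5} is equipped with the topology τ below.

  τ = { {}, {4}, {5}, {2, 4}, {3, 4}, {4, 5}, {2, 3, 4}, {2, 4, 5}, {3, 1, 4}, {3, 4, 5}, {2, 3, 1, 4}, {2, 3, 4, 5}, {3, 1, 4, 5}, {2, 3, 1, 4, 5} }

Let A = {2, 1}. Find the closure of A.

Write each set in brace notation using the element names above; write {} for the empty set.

{2, 1}

X∖A={3, 4, 5}, int(X∖A)={3, 4, 5}, hence cl(A)={2, 1}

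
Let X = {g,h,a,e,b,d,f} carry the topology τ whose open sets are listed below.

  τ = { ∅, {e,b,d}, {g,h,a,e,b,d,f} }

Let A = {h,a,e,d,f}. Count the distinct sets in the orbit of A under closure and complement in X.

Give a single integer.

closure: X∖int(X∖A) = X∖∅ = {g,h,a,e,b,d,f}
Let k=closure and c=complement:
  1. A     = {h,a,e,d,f}
  2. kA    = {g,h,a,e,b,d,f}
  3. cA    = {g,b}
  4. ckA   = ∅
— saturated at 4

4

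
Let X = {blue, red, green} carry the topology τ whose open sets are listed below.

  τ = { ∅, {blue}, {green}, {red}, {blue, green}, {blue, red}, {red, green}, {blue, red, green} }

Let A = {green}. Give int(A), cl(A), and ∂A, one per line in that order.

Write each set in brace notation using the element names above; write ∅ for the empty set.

int(A) = {green}
cl(A)  = {green}
∂A     = ∅

opens ⊆ A: ∅, {green}; union → int = {green}
complement {blue, red}; its interior {blue, red}; cl(A) = X∖{blue, red} = {green}
boundary = {green} ∖ {green} = ∅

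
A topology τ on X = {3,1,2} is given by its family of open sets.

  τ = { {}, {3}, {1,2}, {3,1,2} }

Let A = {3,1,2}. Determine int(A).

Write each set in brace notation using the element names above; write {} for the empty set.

{3,1,2}

interior: largest open inside A is {3,1,2} (from {}, {3}, {1,2}, {3,1,2})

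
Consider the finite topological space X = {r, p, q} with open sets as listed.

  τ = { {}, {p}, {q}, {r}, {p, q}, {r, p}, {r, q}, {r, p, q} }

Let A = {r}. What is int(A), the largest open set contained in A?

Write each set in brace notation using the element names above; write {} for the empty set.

{r}

open subsets of A: {}, {r}; so int(A) = {r}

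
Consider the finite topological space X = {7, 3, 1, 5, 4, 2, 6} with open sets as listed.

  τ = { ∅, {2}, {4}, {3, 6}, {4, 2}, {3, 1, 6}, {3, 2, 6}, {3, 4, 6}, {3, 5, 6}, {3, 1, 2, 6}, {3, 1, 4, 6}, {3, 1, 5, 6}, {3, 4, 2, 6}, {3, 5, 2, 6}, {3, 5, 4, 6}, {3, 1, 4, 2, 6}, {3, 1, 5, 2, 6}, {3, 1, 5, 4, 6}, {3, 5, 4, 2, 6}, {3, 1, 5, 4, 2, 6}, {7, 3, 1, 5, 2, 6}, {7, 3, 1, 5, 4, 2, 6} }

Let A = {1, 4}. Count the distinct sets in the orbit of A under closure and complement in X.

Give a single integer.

6

X∖A={7, 3, 5, 2, 6}, int(X∖A)={3, 5, 2, 6}, hence cl(A)={7, 1, 4}
Orbit (k=closure, c=complement):
  1. A     = {1, 4}
  2. kA    = {7, 1, 4}
  3. cA    = {7, 3, 5, 2, 6}
  4. ckA   = {3, 5, 2, 6}
  5. kcA   = {7, 3, 1, 5, 2, 6}
  6. ckcA  = {4}
(closed under both — stop)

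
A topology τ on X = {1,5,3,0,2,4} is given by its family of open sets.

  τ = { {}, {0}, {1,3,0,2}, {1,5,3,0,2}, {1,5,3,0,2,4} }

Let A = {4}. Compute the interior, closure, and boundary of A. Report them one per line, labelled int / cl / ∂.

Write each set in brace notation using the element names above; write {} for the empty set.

int(A) = {}
cl(A)  = {4}
∂A     = {4}

U open, U⊆A: {}. int(A) = ⋃ = {}
X∖A={1,5,3,0,2}, int(X∖A)={1,5,3,0,2}, hence cl(A)={4}
∂A: remove int from cl → {4}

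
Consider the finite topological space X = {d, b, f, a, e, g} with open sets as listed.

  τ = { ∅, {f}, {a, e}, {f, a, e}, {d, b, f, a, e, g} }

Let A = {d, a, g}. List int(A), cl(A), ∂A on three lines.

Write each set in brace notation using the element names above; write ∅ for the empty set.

opens ⊆ A: ∅; union → int = ∅
complement {b, f, e}; its interior {f}; cl(A) = X∖{f} = {d, b, a, e, g}
boundary = {d, b, a, e, g} ∖ ∅ = {d, b, a, e, g}

int(A) = ∅
cl(A)  = {d, b, a, e, g}
∂A     = {d, b, a, e, g}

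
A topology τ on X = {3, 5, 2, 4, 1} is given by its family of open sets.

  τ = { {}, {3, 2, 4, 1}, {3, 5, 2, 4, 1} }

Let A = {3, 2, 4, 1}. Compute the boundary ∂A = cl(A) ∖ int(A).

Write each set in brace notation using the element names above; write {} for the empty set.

{5}

open subsets of A: {}, {3, 2, 4, 1}; so int(A) = {3, 2, 4, 1}
closure: X∖int(X∖A) = X∖{} = {3, 5, 2, 4, 1}
∂A = {3, 5, 2, 4, 1} minus {3, 2, 4, 1} = {5}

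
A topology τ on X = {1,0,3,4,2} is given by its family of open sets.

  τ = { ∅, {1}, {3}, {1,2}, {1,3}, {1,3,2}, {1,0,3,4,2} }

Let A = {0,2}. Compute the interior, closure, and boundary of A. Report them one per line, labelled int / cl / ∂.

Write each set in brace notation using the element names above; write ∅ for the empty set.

int(A) = ∅
cl(A)  = {0,4,2}
∂A     = {0,4,2}

U open, U⊆A: ∅. int(A) = ⋃ = ∅
X∖A={1,3,4}, int(X∖A)={1,3}, hence cl(A)={0,4,2}
∂A: remove int from cl → {0,4,2}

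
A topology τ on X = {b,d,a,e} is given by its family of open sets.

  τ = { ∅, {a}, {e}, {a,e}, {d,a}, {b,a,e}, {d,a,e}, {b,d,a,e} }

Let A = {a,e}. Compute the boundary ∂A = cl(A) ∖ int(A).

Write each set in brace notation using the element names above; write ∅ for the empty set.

interior: largest open inside A is {a,e} (from ∅, {e}, {a}, {a,e})
cl via duality: int({b,d}) = ∅, so X∖∅ = {b,d,a,e}
cl∖int = {b,d}

{b,d}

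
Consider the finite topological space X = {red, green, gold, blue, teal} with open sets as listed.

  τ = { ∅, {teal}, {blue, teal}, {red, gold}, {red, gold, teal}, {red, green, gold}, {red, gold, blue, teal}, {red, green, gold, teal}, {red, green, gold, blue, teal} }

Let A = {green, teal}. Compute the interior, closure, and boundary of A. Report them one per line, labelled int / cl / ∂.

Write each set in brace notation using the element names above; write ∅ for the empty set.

int(A) = {teal}
cl(A)  = {green, blue, teal}
∂A     = {green, blue}

interior: largest open inside A is {teal} (from ∅, {teal})
cl via duality: int({red, gold, blue}) = {red, gold}, so X∖{red, gold} = {green, blue, teal}
cl∖int = {green, blue}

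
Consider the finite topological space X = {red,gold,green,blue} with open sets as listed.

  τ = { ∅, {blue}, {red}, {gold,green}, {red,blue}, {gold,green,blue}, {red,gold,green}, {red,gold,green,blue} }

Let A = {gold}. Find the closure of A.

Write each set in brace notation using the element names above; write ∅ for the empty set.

complement {red,green,blue}; its interior {red,blue}; cl(A) = X∖{red,blue} = {gold,green}

{gold,green}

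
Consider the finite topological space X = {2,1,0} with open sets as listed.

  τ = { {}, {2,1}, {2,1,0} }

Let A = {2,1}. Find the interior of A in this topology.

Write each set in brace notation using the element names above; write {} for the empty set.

{2,1}

interior: largest open inside A is {2,1} (from {}, {2,1})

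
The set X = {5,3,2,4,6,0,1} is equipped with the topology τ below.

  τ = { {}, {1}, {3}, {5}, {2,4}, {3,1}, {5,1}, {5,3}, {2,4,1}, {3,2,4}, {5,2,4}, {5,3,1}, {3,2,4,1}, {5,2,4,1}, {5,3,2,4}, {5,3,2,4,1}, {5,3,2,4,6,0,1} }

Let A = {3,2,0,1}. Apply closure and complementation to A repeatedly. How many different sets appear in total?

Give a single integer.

X∖A={5,4,6}, int(X∖A)={5}, hence cl(A)={3,2,4,6,0,1}
Orbit (k=closure, c=complement):
  1. A     = {3,2,0,1}
  2. kA    = {3,2,4,6,0,1}
  3. cA    = {5,4,6}
  4. ckA   = {5}
  5. kcA   = {5,2,4,6,0}
  6. kckA  = {5,6,0}
  7. ckcA  = {3,1}
  8. ckckA = {3,2,4,1}
  9. kckcA = {3,6,0,1}
  10. ckckcA = {5,2,4}
(closed under both — stop)

10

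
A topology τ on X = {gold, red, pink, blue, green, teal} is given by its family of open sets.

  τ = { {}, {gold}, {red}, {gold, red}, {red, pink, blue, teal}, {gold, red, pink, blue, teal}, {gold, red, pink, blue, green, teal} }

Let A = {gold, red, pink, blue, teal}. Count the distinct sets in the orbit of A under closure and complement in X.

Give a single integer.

4

X∖A={green}, int(X∖A)={}, hence cl(A)={gold, red, pink, blue, green, teal}
Orbit (k=closure, c=complement):
  1. A     = {gold, red, pink, blue, teal}
  2. kA    = {gold, red, pink, blue, green, teal}
  3. cA    = {green}
  4. ckA   = {}
(closed under both — stop)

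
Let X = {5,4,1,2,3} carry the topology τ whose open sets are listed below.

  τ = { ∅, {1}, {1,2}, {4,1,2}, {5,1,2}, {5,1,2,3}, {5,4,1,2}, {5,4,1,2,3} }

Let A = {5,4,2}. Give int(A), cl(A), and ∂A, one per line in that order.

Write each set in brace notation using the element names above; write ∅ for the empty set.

int(A) = ∅
cl(A)  = {5,4,2,3}
∂A     = {5,4,2,3}

interior: largest open inside A is ∅ (from ∅)
cl via duality: int({1,3}) = {1}, so X∖{1} = {5,4,2,3}
cl∖int = {5,4,2,3}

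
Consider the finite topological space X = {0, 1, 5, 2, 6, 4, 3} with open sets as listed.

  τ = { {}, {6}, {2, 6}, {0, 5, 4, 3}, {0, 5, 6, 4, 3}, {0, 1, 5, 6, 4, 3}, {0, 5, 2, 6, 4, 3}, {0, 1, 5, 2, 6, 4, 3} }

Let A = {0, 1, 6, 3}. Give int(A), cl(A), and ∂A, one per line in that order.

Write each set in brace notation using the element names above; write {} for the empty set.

open subsets of A: {}, {6}; so int(A) = {6}
closure: X∖int(X∖A) = X∖{} = {0, 1, 5, 2, 6, 4, 3}
∂A = {0, 1, 5, 2, 6, 4, 3} minus {6} = {0, 1, 5, 2, 4, 3}

int(A) = {6}
cl(A)  = {0, 1, 5, 2, 6, 4, 3}
∂A     = {0, 1, 5, 2, 4, 3}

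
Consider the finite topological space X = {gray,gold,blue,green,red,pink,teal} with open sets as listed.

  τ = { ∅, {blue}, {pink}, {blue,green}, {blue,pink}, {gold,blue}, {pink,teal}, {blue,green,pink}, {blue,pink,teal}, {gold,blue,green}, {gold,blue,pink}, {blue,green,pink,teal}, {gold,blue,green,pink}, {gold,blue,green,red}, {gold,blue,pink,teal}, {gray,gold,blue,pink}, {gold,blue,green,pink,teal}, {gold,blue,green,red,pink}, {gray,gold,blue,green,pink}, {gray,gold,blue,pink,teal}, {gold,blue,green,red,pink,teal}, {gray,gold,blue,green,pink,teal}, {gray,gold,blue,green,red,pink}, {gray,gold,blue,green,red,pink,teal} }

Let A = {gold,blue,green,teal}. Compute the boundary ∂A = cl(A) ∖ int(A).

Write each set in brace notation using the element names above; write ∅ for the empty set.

U open, U⊆A: ∅, {blue}, {gold,blue}, {blue,green}, {gold,blue,green}. int(A) = ⋃ = {gold,blue,green}
X∖A={gray,red,pink}, int(X∖A)={pink}, hence cl(A)={gray,gold,blue,green,red,teal}
∂A: remove int from cl → {gray,red,teal}

{gray,red,teal}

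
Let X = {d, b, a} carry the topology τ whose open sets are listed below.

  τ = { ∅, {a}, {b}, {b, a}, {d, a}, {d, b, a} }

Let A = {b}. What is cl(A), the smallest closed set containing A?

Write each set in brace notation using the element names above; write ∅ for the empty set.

complement {d, a}; its interior {d, a}; cl(A) = X∖{d, a} = {b}

{b}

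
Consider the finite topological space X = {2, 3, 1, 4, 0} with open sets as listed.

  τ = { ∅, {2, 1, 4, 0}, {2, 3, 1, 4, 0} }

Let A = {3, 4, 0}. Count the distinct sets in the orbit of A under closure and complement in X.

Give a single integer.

complement {2, 1}; its interior ∅; cl(A) = X∖∅ = {2, 3, 1, 4, 0}
With k = closure, c = complement:
  1. A     = {3, 4, 0}
  2. kA    = {2, 3, 1, 4, 0}
  3. cA    = {2, 1}
  4. ckA   = ∅
k, c of each give nothing new

4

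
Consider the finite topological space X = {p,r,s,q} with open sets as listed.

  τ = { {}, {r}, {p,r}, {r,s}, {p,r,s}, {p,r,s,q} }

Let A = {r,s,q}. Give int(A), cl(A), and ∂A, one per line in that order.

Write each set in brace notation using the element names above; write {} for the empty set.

int(A) = {r,s}
cl(A)  = {p,r,s,q}
∂A     = {p,q}

opens ⊆ A: {}, {r}, {r,s}; union → int = {r,s}
complement {p}; its interior {}; cl(A) = X∖{} = {p,r,s,q}
boundary = {p,r,s,q} ∖ {r,s} = {p,q}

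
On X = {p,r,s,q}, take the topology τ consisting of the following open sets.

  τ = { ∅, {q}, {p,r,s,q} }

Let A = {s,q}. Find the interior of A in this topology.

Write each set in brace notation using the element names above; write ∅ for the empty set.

open subsets of A: ∅, {q}; so int(A) = {q}

{q}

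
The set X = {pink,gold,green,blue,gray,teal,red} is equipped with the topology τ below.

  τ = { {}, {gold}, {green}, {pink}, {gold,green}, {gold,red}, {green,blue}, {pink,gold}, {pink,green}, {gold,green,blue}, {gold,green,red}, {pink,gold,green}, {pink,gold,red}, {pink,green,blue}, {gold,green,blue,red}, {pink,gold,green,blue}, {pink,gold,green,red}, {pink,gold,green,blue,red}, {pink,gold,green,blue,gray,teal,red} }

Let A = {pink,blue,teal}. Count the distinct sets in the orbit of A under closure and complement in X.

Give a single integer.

complement {gold,green,gray,red}; its interior {gold,green,red}; cl(A) = X∖{gold,green,red} = {pink,blue,gray,teal}
With k = closure, c = complement:
  1. A     = {pink,blue,teal}
  2. kA    = {pink,blue,gray,teal}
  3. cA    = {gold,green,gray,red}
  4. ckA   = {gold,green,red}
  5. kcA   = {gold,green,blue,gray,teal,red}
  6. ckcA  = {pink}
  7. kckcA = {pink,gray,teal}
  8. ckckcA = {gold,green,blue,red}
k, c of each give nothing new

8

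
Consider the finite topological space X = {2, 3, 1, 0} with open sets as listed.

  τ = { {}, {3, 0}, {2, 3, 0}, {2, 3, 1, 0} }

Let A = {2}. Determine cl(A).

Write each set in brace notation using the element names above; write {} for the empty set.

{2, 1}

closure: X∖int(X∖A) = X∖{3, 0} = {2, 1}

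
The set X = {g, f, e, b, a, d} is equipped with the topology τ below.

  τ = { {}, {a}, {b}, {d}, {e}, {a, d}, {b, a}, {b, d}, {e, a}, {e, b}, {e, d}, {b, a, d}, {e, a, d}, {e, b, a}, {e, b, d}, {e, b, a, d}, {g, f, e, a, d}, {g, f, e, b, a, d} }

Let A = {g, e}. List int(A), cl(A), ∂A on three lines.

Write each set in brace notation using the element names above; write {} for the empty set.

U open, U⊆A: {}, {e}. int(A) = ⋃ = {e}
X∖A={f, b, a, d}, int(X∖A)={b, a, d}, hence cl(A)={g, f, e}
∂A: remove int from cl → {g, f}

int(A) = {e}
cl(A)  = {g, f, e}
∂A     = {g, f}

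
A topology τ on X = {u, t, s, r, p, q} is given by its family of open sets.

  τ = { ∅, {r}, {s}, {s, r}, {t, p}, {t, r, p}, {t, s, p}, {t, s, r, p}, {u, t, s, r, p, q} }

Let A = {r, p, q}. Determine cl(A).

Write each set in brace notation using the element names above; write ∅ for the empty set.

{u, t, r, p, q}

closure: X∖int(X∖A) = X∖{s} = {u, t, r, p, q}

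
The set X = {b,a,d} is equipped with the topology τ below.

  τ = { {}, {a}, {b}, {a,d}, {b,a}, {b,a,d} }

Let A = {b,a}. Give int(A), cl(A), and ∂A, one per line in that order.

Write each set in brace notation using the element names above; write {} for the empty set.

int(A) = {b,a}
cl(A)  = {b,a,d}
∂A     = {d}

U open, U⊆A: {}, {b}, {a}, {b,a}. int(A) = ⋃ = {b,a}
X∖A={d}, int(X∖A)={}, hence cl(A)={b,a,d}
∂A: remove int from cl → {d}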